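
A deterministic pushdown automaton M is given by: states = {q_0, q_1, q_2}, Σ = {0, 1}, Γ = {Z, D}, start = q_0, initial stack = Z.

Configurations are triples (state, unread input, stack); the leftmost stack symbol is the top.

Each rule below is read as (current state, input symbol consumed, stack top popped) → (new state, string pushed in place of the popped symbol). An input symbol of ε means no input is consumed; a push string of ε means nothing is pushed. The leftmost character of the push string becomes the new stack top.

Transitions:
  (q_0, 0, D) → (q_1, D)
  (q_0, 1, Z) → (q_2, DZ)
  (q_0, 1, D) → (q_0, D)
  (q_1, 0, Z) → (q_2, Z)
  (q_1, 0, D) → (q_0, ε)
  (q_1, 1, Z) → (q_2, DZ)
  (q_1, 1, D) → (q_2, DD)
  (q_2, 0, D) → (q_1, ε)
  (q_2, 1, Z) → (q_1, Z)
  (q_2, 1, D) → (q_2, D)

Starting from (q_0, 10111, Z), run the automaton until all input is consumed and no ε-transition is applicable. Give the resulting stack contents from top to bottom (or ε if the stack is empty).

(q_0, 10111, Z)
  read 1, top Z: go to q_2, push DZ → (q_2, 0111, DZ)
  read 0, top D: go to q_1, push ε → (q_1, 111, Z)
  read 1, top Z: go to q_2, push DZ → (q_2, 11, DZ)
  read 1, top D: go to q_2, push D → (q_2, 1, DZ)
  read 1, top D: go to q_2, push D → (q_2, ε, DZ)
All input consumed in state q_2 with stack DZ.

DZ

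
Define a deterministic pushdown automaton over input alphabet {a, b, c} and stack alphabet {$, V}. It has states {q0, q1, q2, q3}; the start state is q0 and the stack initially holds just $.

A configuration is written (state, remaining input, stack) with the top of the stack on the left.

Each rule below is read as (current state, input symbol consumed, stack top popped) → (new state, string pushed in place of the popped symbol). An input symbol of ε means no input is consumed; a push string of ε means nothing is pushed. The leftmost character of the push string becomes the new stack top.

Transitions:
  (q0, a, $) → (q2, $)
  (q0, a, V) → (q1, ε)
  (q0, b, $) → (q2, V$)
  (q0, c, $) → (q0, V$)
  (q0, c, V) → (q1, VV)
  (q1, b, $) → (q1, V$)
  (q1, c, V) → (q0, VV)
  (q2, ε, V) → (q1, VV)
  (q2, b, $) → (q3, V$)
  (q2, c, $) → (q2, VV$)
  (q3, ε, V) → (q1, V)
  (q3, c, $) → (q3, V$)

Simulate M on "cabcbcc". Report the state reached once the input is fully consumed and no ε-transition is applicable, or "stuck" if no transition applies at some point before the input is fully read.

(q0, cabcbcc, $)
  read c, top $: go to q0, push V$ → (q0, abcbcc, V$)
  read a, top V: go to q1, push ε → (q1, bcbcc, $)
  read b, top $: go to q1, push V$ → (q1, cbcc, V$)
  read c, top V: go to q0, push VV → (q0, bcc, VV$)
No transition for (q0, b, top V); M blocks with input bcc remaining.

stuck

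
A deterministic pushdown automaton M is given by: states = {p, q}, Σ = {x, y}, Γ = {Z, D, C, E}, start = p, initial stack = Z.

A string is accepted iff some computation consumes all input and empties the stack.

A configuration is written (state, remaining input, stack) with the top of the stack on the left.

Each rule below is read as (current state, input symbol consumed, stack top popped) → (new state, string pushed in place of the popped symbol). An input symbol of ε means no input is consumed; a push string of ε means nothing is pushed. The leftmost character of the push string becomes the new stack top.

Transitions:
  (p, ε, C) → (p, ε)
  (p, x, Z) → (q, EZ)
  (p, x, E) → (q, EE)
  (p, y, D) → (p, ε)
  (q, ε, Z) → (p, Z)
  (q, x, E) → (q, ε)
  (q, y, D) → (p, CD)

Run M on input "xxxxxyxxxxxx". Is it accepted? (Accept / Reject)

Reject

(p, xxxxxyxxxxxx, Z)
  read x, top Z: go to q, push EZ → (q, xxxxyxxxxxx, EZ)
  read x, top E: go to q, push ε → (q, xxxyxxxxxx, Z)
  ε-move, top Z: go to p, push Z → (p, xxxyxxxxxx, Z)
  read x, top Z: go to q, push EZ → (q, xxyxxxxxx, EZ)
  read x, top E: go to q, push ε → (q, xyxxxxxx, Z)
  ε-move, top Z: go to p, push Z → (p, xyxxxxxx, Z)
  read x, top Z: go to q, push EZ → (q, yxxxxxx, EZ)
No transition applies at (q, yxxxxxx, EZ); input not fully consumed.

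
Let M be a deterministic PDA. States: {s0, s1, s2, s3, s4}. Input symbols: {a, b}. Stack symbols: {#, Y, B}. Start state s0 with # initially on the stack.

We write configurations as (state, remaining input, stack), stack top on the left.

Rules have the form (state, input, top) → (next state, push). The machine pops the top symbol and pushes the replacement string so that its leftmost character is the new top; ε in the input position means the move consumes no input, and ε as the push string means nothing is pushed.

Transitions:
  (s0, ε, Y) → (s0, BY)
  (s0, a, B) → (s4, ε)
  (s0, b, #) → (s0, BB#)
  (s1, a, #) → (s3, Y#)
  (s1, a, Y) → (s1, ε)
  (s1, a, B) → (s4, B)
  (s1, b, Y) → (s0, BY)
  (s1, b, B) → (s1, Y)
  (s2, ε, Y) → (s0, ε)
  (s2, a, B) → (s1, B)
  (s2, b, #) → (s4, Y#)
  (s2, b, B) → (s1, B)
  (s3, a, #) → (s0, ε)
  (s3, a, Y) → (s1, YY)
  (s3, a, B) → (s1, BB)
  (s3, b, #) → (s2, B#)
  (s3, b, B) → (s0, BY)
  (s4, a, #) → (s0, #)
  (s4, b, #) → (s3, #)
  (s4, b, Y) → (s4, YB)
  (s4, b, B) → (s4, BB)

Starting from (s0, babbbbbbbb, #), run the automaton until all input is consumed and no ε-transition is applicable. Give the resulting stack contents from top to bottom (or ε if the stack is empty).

(s0, babbbbbbbb, #) ⊢ (s0, abbbbbbbb, BB#) ⊢ (s4, bbbbbbbb, B#) ⊢ (s4, bbbbbbb, BB#) ⊢ (s4, bbbbbb, BBB#) ⊢ (s4, bbbbb, BBBB#) ⊢ (s4, bbbb, BBBBB#) ⊢ (s4, bbb, BBBBBB#) ⊢ (s4, bb, BBBBBBB#) ⊢ (s4, b, BBBBBBBB#) ⊢ (s4, ε, BBBBBBBBB#)
All input consumed in state s4 with stack BBBBBBBBB#.

BBBBBBBBB#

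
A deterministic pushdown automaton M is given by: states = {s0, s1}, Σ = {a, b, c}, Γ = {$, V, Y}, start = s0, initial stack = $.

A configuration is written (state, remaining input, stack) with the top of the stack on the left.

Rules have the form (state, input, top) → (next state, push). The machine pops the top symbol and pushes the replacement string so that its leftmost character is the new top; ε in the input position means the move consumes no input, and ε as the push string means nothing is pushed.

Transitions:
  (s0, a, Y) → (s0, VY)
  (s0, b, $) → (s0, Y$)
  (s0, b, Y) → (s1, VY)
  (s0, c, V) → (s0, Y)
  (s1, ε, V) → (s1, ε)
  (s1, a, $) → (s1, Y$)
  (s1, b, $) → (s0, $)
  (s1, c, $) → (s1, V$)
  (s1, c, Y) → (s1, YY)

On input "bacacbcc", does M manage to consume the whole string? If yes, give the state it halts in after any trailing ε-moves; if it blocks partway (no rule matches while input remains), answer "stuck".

s1

(s0, bacacbcc, $) ⊢ (s0, acacbcc, Y$) ⊢ (s0, cacbcc, VY$) ⊢ (s0, acbcc, YY$) ⊢ (s0, cbcc, VYY$) ⊢ (s0, bcc, YYY$) ⊢ (s1, cc, VYYY$) ⊢ (s1, cc, YYY$) ⊢ (s1, c, YYYY$) ⊢ (s1, ε, YYYYY$)
All input consumed; M is in state s1.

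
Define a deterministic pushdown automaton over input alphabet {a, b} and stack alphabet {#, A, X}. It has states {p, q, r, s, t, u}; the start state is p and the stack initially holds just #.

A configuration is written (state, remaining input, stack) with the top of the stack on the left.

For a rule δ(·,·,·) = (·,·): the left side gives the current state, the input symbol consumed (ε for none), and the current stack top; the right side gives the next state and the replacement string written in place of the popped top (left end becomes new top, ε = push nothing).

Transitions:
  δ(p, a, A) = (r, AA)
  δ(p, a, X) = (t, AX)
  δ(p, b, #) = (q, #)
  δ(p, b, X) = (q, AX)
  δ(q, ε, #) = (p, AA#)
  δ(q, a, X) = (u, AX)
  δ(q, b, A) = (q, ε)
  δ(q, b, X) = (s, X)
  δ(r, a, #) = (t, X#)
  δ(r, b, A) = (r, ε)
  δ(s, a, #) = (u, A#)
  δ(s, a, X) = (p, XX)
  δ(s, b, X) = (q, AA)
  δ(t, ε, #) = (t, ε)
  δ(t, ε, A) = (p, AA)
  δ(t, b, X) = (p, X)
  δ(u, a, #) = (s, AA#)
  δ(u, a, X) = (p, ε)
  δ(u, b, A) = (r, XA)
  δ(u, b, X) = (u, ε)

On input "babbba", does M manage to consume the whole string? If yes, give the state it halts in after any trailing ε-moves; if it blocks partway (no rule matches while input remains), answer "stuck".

t

(p, babbba, #) ⊢ (q, abbba, #) ⊢ (p, abbba, AA#) ⊢ (r, bbba, AAA#) ⊢ (r, bba, AA#) ⊢ (r, ba, A#) ⊢ (r, a, #) ⊢ (t, ε, X#)
All input consumed; M is in state t.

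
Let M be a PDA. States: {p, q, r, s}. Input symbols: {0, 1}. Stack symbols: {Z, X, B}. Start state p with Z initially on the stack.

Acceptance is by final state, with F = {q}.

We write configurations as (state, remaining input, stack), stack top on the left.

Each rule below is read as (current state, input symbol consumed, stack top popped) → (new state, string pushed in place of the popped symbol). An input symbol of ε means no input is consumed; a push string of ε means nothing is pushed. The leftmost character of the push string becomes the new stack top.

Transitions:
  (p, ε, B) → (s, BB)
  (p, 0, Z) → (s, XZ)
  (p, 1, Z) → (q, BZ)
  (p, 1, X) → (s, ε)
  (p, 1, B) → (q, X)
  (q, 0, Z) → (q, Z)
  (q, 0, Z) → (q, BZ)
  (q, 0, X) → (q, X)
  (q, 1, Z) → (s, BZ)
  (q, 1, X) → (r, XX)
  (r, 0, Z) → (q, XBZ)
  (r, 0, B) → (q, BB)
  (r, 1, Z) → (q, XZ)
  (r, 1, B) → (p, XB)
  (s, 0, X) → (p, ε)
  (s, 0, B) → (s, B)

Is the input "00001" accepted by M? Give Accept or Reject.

Accept

One accepting computation: (p, 00001, Z) ⊢ (s, 0001, XZ) ⊢ (p, 001, Z) ⊢ (s, 01, XZ) ⊢ (p, 1, Z) ⊢ (q, ε, BZ)
All input consumed and state q ∈ F.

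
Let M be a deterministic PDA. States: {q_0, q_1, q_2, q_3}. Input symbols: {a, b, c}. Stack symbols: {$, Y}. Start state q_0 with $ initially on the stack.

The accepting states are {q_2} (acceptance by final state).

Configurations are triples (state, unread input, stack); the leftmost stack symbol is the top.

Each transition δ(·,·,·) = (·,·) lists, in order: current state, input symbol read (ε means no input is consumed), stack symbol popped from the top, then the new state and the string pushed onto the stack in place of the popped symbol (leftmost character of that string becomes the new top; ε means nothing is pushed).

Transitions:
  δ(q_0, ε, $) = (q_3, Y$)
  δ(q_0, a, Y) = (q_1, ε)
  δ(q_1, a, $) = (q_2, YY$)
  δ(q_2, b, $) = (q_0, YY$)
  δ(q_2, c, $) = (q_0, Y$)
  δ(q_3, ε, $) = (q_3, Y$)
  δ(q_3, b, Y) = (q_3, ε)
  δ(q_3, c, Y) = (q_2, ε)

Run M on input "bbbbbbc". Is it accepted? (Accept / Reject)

(q_0, bbbbbbc, $)
  ε-move, top $: go to q_3, push Y$ → (q_3, bbbbbbc, Y$)
  read b, top Y: go to q_3, push ε → (q_3, bbbbbc, $)
  ε-move, top $: go to q_3, push Y$ → (q_3, bbbbbc, Y$)
  read b, top Y: go to q_3, push ε → (q_3, bbbbc, $)
  ε-move, top $: go to q_3, push Y$ → (q_3, bbbbc, Y$)
  read b, top Y: go to q_3, push ε → (q_3, bbbc, $)
  ε-move, top $: go to q_3, push Y$ → (q_3, bbbc, Y$)
  read b, top Y: go to q_3, push ε → (q_3, bbc, $)
  ε-move, top $: go to q_3, push Y$ → (q_3, bbc, Y$)
  read b, top Y: go to q_3, push ε → (q_3, bc, $)
  ε-move, top $: go to q_3, push Y$ → (q_3, bc, Y$)
  read b, top Y: go to q_3, push ε → (q_3, c, $)
  ε-move, top $: go to q_3, push Y$ → (q_3, c, Y$)
  read c, top Y: go to q_2, push ε → (q_2, ε, $)
All input consumed; state q_2 ∈ F.

Accept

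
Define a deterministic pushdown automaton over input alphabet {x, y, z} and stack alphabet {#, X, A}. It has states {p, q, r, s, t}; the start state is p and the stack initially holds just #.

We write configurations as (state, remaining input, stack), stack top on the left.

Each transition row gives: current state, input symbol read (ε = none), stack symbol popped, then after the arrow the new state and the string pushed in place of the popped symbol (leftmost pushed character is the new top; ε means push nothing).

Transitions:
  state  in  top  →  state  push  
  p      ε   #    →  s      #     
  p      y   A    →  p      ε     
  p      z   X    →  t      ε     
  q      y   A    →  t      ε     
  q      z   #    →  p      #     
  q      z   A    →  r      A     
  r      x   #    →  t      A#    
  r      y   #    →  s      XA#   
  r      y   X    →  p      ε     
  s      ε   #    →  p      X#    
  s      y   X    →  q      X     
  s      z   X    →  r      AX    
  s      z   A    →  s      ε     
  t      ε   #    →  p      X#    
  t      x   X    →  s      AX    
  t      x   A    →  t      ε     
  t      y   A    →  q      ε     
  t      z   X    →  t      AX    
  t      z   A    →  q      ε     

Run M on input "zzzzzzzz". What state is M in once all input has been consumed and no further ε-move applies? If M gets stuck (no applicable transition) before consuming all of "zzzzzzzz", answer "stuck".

(p, zzzzzzzz, #)
  ε-move, top #: go to s, push # → (s, zzzzzzzz, #)
  ε-move, top #: go to p, push X# → (p, zzzzzzzz, X#)
  read z, top X: go to t, push ε → (t, zzzzzzz, #)
  ε-move, top #: go to p, push X# → (p, zzzzzzz, X#)
  read z, top X: go to t, push ε → (t, zzzzzz, #)
  ε-move, top #: go to p, push X# → (p, zzzzzz, X#)
  read z, top X: go to t, push ε → (t, zzzzz, #)
  ε-move, top #: go to p, push X# → (p, zzzzz, X#)
  read z, top X: go to t, push ε → (t, zzzz, #)
  ε-move, top #: go to p, push X# → (p, zzzz, X#)
  read z, top X: go to t, push ε → (t, zzz, #)
  ε-move, top #: go to p, push X# → (p, zzz, X#)
  read z, top X: go to t, push ε → (t, zz, #)
  ε-move, top #: go to p, push X# → (p, zz, X#)
  read z, top X: go to t, push ε → (t, z, #)
  ε-move, top #: go to p, push X# → (p, z, X#)
  read z, top X: go to t, push ε → (t, ε, #)
  ε-move, top #: go to p, push X# → (p, ε, X#)
All input consumed; M is in state p.

p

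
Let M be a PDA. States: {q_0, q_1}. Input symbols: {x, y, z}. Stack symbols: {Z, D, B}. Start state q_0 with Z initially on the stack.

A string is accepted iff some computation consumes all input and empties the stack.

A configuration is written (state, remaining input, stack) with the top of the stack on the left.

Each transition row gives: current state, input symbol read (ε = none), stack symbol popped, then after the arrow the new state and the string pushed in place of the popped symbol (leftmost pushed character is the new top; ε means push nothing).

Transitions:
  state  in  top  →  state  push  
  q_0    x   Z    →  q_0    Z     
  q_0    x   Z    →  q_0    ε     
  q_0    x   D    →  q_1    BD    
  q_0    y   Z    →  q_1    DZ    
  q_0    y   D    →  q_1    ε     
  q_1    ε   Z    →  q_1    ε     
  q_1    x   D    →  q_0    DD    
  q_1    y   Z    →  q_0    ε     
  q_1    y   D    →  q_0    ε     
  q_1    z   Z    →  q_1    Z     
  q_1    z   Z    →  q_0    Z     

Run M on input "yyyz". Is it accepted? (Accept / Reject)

No computation consumes all input and empties the stack.

Reject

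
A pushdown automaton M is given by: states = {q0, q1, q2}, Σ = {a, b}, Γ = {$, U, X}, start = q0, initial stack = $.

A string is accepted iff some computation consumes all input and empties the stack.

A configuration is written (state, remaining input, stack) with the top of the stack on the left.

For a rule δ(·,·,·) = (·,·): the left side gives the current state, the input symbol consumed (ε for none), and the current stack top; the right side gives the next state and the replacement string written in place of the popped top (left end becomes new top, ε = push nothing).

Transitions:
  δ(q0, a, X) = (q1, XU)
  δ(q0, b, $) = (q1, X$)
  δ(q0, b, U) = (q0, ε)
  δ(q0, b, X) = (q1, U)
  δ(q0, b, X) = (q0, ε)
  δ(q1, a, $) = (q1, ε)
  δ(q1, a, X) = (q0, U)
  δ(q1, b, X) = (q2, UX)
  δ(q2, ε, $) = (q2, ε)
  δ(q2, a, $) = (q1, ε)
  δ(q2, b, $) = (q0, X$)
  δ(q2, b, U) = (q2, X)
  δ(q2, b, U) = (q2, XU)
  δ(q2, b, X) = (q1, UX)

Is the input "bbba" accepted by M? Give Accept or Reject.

No computation consumes all input and empties the stack.

Reject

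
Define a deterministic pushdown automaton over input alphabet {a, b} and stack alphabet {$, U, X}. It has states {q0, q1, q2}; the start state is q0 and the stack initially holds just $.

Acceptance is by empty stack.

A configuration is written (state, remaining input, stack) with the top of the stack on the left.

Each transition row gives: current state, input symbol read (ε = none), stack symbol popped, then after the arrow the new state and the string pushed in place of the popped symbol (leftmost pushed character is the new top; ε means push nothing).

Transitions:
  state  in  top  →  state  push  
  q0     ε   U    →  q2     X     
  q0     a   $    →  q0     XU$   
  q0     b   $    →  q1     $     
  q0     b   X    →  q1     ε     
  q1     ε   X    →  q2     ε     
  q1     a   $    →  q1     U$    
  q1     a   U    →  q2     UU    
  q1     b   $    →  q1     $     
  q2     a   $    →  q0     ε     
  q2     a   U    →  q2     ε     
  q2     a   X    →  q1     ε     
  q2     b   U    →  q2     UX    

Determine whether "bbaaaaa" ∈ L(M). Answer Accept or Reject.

(q0, bbaaaaa, $)
  read b, top $: go to q1, push $ → (q1, baaaaa, $)
  read b, top $: go to q1, push $ → (q1, aaaaa, $)
  read a, top $: go to q1, push U$ → (q1, aaaa, U$)
  read a, top U: go to q2, push UU → (q2, aaa, UU$)
  read a, top U: go to q2, push ε → (q2, aa, U$)
  read a, top U: go to q2, push ε → (q2, a, $)
  read a, top $: go to q0, push ε → (q0, ε, ε)
All input consumed and the stack is empty.

Accept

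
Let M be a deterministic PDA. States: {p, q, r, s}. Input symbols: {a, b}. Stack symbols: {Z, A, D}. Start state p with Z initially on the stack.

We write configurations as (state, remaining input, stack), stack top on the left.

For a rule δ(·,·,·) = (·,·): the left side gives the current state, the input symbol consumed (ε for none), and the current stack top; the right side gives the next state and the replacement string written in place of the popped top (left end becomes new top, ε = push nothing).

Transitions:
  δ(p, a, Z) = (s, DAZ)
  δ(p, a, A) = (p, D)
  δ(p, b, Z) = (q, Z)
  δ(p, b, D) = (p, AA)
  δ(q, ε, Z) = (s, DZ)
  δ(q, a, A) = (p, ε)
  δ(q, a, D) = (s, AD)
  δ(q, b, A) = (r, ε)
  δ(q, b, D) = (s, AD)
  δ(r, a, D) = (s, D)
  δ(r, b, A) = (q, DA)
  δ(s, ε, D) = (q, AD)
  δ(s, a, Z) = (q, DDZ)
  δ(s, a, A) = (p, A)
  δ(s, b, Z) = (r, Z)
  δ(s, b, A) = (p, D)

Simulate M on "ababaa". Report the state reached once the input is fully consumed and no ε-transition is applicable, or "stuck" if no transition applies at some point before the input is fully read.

(p, ababaa, Z)
  read a, top Z: go to s, push DAZ → (s, babaa, DAZ)
  ε-move, top D: go to q, push AD → (q, babaa, ADAZ)
  read b, top A: go to r, push ε → (r, abaa, DAZ)
  read a, top D: go to s, push D → (s, baa, DAZ)
  ε-move, top D: go to q, push AD → (q, baa, ADAZ)
  read b, top A: go to r, push ε → (r, aa, DAZ)
  read a, top D: go to s, push D → (s, a, DAZ)
  ε-move, top D: go to q, push AD → (q, a, ADAZ)
  read a, top A: go to p, push ε → (p, ε, DAZ)
All input consumed; M is in state p.

p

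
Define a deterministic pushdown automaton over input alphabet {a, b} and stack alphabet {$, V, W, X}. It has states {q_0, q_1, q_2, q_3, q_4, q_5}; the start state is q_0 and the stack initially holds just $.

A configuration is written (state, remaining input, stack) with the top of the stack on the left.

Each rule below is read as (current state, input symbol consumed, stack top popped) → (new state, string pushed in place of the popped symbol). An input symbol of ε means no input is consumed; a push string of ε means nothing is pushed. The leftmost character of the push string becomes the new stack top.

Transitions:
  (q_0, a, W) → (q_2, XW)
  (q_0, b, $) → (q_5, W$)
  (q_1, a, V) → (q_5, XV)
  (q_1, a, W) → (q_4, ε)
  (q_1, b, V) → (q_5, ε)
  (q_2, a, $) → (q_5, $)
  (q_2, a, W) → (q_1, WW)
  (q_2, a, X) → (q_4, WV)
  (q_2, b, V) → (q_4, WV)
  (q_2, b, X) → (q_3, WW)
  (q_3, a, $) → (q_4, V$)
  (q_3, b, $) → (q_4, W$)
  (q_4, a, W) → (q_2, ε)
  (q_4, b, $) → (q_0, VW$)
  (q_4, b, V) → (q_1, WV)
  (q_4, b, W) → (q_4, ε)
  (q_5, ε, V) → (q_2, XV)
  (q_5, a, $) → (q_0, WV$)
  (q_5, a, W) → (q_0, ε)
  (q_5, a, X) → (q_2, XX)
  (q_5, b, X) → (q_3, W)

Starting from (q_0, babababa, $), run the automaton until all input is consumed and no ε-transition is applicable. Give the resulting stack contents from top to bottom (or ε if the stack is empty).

$

(q_0, babababa, $) ⊢ (q_5, abababa, W$) ⊢ (q_0, bababa, $) ⊢ (q_5, ababa, W$) ⊢ (q_0, baba, $) ⊢ (q_5, aba, W$) ⊢ (q_0, ba, $) ⊢ (q_5, a, W$) ⊢ (q_0, ε, $)
All input consumed in state q_0 with stack $.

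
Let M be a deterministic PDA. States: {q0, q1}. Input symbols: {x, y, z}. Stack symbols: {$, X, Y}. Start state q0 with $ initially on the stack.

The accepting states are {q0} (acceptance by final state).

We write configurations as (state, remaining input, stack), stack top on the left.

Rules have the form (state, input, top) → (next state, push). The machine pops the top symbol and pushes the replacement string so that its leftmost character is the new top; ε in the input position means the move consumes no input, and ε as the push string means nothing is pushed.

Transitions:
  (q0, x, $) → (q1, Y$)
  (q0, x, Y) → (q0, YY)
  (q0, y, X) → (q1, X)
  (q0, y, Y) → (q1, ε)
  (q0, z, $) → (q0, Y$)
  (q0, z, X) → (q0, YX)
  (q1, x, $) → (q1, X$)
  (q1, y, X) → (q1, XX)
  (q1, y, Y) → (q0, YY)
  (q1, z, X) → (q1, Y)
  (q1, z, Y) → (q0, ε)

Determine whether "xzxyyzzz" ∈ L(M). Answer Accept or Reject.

Reject

(q0, xzxyyzzz, $)
  read x, top $: go to q1, push Y$ → (q1, zxyyzzz, Y$)
  read z, top Y: go to q0, push ε → (q0, xyyzzz, $)
  read x, top $: go to q1, push Y$ → (q1, yyzzz, Y$)
  read y, top Y: go to q0, push YY → (q0, yzzz, YY$)
  read y, top Y: go to q1, push ε → (q1, zzz, Y$)
  read z, top Y: go to q0, push ε → (q0, zz, $)
  read z, top $: go to q0, push Y$ → (q0, z, Y$)
No transition applies at (q0, z, Y$); input not fully consumed.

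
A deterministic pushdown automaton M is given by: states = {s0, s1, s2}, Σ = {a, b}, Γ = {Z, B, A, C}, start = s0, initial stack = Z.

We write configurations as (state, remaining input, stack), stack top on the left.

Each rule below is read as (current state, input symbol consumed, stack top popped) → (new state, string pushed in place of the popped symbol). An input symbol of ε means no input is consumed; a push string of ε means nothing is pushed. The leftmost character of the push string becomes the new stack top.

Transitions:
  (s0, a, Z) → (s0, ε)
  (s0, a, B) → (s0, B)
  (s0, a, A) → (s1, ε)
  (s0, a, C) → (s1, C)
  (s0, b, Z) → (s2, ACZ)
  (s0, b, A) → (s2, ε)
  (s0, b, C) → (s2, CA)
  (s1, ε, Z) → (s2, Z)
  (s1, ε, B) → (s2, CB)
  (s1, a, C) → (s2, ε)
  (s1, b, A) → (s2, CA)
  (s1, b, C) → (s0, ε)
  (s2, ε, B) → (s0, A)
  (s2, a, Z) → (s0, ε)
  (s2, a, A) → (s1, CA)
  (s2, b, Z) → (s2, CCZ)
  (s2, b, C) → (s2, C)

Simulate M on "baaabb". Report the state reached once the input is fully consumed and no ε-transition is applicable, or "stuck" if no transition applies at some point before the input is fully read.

s2

(s0, baaabb, Z)
  read b, top Z: go to s2, push ACZ → (s2, aaabb, ACZ)
  read a, top A: go to s1, push CA → (s1, aabb, CACZ)
  read a, top C: go to s2, push ε → (s2, abb, ACZ)
  read a, top A: go to s1, push CA → (s1, bb, CACZ)
  read b, top C: go to s0, push ε → (s0, b, ACZ)
  read b, top A: go to s2, push ε → (s2, ε, CZ)
All input consumed; M is in state s2.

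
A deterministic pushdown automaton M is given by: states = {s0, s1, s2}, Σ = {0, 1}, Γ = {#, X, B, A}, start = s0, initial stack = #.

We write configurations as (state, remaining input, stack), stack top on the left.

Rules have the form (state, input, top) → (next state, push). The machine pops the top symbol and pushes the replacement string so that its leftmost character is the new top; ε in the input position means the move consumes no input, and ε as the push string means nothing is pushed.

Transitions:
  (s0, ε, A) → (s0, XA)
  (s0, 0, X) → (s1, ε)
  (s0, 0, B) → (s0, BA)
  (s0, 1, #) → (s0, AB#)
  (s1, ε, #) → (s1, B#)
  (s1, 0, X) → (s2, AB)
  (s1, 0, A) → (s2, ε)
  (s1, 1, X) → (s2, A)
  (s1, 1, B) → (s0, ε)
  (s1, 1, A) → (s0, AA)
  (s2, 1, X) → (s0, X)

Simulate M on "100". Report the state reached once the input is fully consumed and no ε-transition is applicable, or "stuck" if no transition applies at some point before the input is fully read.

s2

(s0, 100, #) ⊢ (s0, 00, AB#) ⊢ (s0, 00, XAB#) ⊢ (s1, 0, AB#) ⊢ (s2, ε, B#)
All input consumed; M is in state s2.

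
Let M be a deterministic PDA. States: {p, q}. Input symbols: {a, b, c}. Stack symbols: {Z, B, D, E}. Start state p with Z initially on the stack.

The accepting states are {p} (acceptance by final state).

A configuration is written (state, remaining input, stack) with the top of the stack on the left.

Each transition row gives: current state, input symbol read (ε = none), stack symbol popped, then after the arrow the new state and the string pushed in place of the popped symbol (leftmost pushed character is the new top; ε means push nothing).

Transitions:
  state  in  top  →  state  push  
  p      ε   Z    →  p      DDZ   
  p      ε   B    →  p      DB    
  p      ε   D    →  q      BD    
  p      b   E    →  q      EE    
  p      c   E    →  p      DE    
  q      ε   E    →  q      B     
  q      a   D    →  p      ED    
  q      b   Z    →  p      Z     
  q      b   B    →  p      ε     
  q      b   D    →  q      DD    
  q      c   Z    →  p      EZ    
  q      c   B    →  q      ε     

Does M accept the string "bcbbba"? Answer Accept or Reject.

Accept

(p, bcbbba, Z)
  ε-move, top Z: go to p, push DDZ → (p, bcbbba, DDZ)
  ε-move, top D: go to q, push BD → (q, bcbbba, BDDZ)
  read b, top B: go to p, push ε → (p, cbbba, DDZ)
  ε-move, top D: go to q, push BD → (q, cbbba, BDDZ)
  read c, top B: go to q, push ε → (q, bbba, DDZ)
  read b, top D: go to q, push DD → (q, bba, DDDZ)
  read b, top D: go to q, push DD → (q, ba, DDDDZ)
  read b, top D: go to q, push DD → (q, a, DDDDDZ)
  read a, top D: go to p, push ED → (p, ε, EDDDDDZ)
All input consumed; state p ∈ F.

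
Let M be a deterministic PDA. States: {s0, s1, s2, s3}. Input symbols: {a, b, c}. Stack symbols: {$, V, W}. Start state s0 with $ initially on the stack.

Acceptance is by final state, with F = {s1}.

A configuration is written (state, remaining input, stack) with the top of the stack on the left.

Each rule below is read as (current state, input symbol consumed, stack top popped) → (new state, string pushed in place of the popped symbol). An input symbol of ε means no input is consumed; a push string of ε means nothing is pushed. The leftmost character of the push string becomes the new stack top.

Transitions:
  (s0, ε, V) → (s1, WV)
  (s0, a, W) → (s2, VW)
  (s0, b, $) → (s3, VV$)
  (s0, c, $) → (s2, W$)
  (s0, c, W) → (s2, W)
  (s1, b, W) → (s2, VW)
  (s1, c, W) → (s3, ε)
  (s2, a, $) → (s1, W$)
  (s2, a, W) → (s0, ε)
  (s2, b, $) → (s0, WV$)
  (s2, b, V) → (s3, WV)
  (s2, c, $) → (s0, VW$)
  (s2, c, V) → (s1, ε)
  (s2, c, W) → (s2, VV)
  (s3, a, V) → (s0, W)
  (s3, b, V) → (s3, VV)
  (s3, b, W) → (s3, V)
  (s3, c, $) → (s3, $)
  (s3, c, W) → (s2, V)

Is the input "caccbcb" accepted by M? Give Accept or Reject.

Reject

(s0, caccbcb, $)
  read c, top $: go to s2, push W$ → (s2, accbcb, W$)
  read a, top W: go to s0, push ε → (s0, ccbcb, $)
  read c, top $: go to s2, push W$ → (s2, cbcb, W$)
  read c, top W: go to s2, push VV → (s2, bcb, VV$)
  read b, top V: go to s3, push WV → (s3, cb, WVV$)
  read c, top W: go to s2, push V → (s2, b, VVV$)
  read b, top V: go to s3, push WV → (s3, ε, WVVV$)
All input consumed; state s3 ∉ F and no further ε-move applies.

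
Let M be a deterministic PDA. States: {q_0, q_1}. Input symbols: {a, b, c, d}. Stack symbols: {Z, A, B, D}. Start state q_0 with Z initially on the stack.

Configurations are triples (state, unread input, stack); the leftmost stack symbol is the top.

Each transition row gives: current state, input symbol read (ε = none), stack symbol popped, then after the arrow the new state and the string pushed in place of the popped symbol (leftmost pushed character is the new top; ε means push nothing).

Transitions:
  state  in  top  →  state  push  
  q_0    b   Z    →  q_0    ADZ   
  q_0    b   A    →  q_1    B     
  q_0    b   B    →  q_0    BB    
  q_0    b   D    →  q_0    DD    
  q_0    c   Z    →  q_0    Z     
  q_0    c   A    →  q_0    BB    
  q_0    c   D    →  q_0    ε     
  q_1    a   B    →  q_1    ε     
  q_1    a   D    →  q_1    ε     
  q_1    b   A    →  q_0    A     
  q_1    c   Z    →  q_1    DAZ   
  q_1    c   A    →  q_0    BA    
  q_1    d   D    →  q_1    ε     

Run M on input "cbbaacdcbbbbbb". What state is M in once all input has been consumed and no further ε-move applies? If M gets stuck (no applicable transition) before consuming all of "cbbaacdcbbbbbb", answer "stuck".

(q_0, cbbaacdcbbbbbb, Z) ⊢ (q_0, bbaacdcbbbbbb, Z) ⊢ (q_0, baacdcbbbbbb, ADZ) ⊢ (q_1, aacdcbbbbbb, BDZ) ⊢ (q_1, acdcbbbbbb, DZ) ⊢ (q_1, cdcbbbbbb, Z) ⊢ (q_1, dcbbbbbb, DAZ) ⊢ (q_1, cbbbbbb, AZ) ⊢ (q_0, bbbbbb, BAZ) ⊢ (q_0, bbbbb, BBAZ) ⊢ (q_0, bbbb, BBBAZ) ⊢ (q_0, bbb, BBBBAZ) ⊢ (q_0, bb, BBBBBAZ) ⊢ (q_0, b, BBBBBBAZ) ⊢ (q_0, ε, BBBBBBBAZ)
All input consumed; M is in state q_0.

q_0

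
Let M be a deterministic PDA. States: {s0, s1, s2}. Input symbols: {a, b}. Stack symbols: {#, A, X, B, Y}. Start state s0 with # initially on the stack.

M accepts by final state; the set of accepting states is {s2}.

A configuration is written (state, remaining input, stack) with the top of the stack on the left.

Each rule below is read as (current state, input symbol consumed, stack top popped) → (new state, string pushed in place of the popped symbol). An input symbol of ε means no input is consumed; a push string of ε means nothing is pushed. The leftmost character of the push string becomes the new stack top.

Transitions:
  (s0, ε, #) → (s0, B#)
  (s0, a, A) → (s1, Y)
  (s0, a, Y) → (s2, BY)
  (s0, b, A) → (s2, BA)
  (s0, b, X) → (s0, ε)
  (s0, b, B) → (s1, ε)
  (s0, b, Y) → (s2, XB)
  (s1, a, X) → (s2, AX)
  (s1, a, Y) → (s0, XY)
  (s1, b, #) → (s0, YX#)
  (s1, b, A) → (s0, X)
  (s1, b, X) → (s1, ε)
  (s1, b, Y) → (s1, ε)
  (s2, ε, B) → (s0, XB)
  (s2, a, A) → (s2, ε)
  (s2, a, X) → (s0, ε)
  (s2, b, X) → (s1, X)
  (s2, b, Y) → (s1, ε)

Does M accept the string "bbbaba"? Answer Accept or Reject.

(s0, bbbaba, #)
  ε-move, top #: go to s0, push B# → (s0, bbbaba, B#)
  read b, top B: go to s1, push ε → (s1, bbaba, #)
  read b, top #: go to s0, push YX# → (s0, baba, YX#)
  read b, top Y: go to s2, push XB → (s2, aba, XBX#)
  read a, top X: go to s0, push ε → (s0, ba, BX#)
  read b, top B: go to s1, push ε → (s1, a, X#)
  read a, top X: go to s2, push AX → (s2, ε, AX#)
All input consumed; state s2 ∈ F.

Accept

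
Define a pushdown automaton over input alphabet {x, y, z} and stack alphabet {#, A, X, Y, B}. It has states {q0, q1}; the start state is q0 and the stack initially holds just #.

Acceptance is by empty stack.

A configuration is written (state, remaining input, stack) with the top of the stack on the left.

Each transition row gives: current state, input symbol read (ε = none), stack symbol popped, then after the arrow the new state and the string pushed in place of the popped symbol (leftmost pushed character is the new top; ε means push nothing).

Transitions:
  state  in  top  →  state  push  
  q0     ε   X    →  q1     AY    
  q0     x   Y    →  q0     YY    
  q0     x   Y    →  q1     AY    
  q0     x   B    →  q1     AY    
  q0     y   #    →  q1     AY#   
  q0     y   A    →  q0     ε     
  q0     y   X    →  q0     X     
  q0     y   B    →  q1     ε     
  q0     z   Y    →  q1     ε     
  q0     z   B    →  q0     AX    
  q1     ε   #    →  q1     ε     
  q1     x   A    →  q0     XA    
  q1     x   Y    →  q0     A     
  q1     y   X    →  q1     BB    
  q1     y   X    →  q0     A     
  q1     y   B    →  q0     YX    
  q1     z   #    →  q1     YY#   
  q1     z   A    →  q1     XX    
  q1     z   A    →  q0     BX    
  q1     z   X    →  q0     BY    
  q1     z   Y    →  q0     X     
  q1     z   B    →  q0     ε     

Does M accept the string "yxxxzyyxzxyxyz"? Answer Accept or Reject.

Reject

No computation consumes all input and empties the stack.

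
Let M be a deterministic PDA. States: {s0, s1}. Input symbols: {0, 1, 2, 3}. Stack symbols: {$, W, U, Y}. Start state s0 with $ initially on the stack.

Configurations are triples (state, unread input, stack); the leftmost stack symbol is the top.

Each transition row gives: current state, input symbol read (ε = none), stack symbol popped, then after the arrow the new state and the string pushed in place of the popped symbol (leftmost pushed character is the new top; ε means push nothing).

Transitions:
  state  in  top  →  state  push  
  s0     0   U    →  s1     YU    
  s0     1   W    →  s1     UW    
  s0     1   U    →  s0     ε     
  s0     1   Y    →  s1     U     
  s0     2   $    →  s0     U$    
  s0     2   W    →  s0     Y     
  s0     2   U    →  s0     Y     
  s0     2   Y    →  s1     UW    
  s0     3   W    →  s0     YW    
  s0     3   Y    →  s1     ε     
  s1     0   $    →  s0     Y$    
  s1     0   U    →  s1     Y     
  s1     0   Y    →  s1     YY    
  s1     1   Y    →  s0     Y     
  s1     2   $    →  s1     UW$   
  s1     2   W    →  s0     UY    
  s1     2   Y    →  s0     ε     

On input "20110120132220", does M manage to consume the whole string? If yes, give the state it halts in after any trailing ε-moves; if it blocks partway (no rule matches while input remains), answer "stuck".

s1

(s0, 20110120132220, $) ⊢ (s0, 0110120132220, U$) ⊢ (s1, 110120132220, YU$) ⊢ (s0, 10120132220, YU$) ⊢ (s1, 0120132220, UU$) ⊢ (s1, 120132220, YU$) ⊢ (s0, 20132220, YU$) ⊢ (s1, 0132220, UWU$) ⊢ (s1, 132220, YWU$) ⊢ (s0, 32220, YWU$) ⊢ (s1, 2220, WU$) ⊢ (s0, 220, UYU$) ⊢ (s0, 20, YYU$) ⊢ (s1, 0, UWYU$) ⊢ (s1, ε, YWYU$)
All input consumed; M is in state s1.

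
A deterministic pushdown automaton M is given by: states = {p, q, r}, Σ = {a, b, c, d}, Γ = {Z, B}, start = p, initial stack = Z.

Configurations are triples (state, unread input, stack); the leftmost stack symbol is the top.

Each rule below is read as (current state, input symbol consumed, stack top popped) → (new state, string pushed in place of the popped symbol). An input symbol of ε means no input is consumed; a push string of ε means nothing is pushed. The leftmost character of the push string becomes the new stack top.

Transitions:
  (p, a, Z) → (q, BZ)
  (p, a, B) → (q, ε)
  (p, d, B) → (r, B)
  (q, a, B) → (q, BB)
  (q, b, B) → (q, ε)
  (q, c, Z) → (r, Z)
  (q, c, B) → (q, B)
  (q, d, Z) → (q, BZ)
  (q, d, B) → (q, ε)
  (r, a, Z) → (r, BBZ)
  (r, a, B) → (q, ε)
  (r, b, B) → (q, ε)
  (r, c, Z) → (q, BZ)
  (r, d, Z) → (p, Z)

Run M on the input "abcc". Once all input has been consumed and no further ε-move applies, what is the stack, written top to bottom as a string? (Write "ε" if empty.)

(p, abcc, Z) ⊢ (q, bcc, BZ) ⊢ (q, cc, Z) ⊢ (r, c, Z) ⊢ (q, ε, BZ)
All input consumed in state q with stack BZ.

BZ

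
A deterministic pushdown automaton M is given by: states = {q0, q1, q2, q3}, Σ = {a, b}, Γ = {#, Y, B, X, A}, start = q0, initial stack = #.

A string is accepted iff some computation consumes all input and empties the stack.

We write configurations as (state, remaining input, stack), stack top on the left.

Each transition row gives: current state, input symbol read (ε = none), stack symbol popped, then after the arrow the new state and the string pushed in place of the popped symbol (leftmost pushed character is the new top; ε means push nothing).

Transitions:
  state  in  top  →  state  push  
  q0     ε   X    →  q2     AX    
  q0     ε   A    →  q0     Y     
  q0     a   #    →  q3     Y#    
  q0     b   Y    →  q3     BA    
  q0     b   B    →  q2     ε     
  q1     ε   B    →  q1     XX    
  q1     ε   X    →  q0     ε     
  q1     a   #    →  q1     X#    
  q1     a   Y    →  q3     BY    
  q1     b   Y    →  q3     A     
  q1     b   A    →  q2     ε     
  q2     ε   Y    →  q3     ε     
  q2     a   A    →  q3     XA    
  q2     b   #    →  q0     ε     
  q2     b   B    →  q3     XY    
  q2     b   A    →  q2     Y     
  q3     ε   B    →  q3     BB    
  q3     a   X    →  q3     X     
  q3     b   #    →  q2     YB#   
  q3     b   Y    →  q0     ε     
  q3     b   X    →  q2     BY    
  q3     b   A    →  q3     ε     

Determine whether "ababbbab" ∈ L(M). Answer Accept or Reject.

Reject

(q0, ababbbab, #)
  read a, top #: go to q3, push Y# → (q3, babbbab, Y#)
  read b, top Y: go to q0, push ε → (q0, abbbab, #)
  read a, top #: go to q3, push Y# → (q3, bbbab, Y#)
  read b, top Y: go to q0, push ε → (q0, bbab, #)
No transition applies at (q0, bbab, #); input not fully consumed.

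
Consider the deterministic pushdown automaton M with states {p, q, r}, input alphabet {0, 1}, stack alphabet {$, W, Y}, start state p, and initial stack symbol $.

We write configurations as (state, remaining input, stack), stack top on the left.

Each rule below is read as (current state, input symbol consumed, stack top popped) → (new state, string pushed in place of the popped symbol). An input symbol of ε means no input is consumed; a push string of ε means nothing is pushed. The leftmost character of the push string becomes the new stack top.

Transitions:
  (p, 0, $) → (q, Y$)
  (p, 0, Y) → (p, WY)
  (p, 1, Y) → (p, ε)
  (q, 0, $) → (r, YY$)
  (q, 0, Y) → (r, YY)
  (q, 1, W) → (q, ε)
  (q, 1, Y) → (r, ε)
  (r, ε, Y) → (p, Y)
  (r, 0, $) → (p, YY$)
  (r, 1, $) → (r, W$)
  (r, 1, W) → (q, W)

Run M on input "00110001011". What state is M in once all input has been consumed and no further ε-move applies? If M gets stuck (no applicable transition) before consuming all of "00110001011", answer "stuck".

(p, 00110001011, $) ⊢ (q, 0110001011, Y$) ⊢ (r, 110001011, YY$) ⊢ (p, 110001011, YY$) ⊢ (p, 10001011, Y$) ⊢ (p, 0001011, $) ⊢ (q, 001011, Y$) ⊢ (r, 01011, YY$) ⊢ (p, 01011, YY$) ⊢ (p, 1011, WYY$)
No transition for (p, 1, top W); M blocks with input 1011 remaining.

stuck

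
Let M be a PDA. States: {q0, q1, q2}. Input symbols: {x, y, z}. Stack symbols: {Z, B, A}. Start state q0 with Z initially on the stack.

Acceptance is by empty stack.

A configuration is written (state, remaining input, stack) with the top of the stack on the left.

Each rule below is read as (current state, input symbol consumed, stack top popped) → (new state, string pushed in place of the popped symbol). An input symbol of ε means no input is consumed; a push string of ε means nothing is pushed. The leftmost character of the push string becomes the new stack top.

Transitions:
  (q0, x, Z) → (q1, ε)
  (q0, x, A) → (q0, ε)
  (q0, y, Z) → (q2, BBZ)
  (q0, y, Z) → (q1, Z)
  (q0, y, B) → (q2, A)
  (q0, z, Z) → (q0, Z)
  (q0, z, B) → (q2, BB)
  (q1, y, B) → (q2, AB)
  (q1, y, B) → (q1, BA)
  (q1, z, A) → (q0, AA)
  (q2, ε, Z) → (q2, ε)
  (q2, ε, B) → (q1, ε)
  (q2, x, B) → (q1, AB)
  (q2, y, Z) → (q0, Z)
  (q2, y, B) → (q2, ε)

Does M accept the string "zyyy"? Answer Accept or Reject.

Accept

One accepting computation: (q0, zyyy, Z) ⊢ (q0, yyy, Z) ⊢ (q2, yy, BBZ) ⊢ (q2, y, BZ) ⊢ (q2, ε, Z) ⊢ (q2, ε, ε)
All input consumed and the stack is empty.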